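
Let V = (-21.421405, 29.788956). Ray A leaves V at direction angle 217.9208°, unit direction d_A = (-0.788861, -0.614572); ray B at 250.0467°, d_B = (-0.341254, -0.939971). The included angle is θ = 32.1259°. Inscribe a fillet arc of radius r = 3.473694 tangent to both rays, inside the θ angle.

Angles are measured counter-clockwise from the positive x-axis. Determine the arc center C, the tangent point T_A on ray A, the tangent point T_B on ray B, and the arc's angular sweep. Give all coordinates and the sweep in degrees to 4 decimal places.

bisector direction at 233.9838° = (-0.588015,-0.808850)
center distance |VC| = r/sin(θ/2) = 3.473694/sin(16.0630°) = 12.554311
C = V + |VC|·bis = (-28.8035,19.6344)
T_A = V + ((C−V)·d_A)·d_A = V + 12.0642·d_A = (-30.9384,22.3747)
T_B = V + ((C−V)·d_B)·d_B = V + 12.0642·d_B = (-25.5384,18.4490)
sweep = 180° − θ = 147.8741°

center=(-28.8035,19.6344) T_A=(-30.9384,22.3747) T_B=(-25.5384,18.4490) sweep=147.8741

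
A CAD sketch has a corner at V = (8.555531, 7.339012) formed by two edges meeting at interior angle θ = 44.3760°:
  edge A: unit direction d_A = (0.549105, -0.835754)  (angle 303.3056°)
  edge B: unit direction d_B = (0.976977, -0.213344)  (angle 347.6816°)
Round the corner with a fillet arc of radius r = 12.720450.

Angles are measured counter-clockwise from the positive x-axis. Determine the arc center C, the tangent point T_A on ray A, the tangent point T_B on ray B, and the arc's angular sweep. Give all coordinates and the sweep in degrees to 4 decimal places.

bisector direction at 325.4936° = (0.824063,-0.566498)
center distance |VC| = r/sin(θ/2) = 12.720450/sin(22.1880°) = 33.683452
C = V + |VC|·bis = (36.3128,-11.7426)
T_A = V + ((C−V)·d_A)·d_A = V + 31.1892·d_A = (25.6817,-18.7275)
T_B = V + ((C−V)·d_B)·d_B = V + 31.1892·d_B = (39.0266,0.6850)
sweep = 180° − θ = 135.6240°

center=(36.3128,-11.7426) T_A=(25.6817,-18.7275) T_B=(39.0266,0.6850) sweep=135.6240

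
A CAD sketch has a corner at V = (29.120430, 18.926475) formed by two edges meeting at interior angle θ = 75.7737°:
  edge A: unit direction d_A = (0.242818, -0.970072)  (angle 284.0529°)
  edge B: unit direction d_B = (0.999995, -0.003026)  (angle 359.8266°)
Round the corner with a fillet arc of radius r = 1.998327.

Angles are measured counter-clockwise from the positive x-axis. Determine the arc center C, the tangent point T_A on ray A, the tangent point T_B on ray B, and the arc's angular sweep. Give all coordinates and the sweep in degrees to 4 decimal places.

bisector direction at 321.9398° = (0.787363,-0.616490)
center distance |VC| = r/sin(θ/2) = 1.998327/sin(37.8869°) = 3.254053
C = V + |VC|·bis = (31.6826,16.9204)
T_A = V + ((C−V)·d_A)·d_A = V + 2.5682·d_A = (29.7440,16.4352)
T_B = V + ((C−V)·d_B)·d_B = V + 2.5682·d_B = (31.6886,18.9187)
sweep = 180° − θ = 104.2263°

center=(31.6826,16.9204) T_A=(29.7440,16.4352) T_B=(31.6886,18.9187) sweep=104.2263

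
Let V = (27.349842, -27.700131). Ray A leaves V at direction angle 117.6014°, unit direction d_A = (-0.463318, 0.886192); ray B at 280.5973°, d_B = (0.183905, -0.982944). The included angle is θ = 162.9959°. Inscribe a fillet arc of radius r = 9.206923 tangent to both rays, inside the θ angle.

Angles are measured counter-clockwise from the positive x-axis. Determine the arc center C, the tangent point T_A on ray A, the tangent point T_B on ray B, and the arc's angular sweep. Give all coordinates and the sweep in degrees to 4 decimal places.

bisector direction at 199.0994° = (-0.944953,-0.327207)
center distance |VC| = r/sin(θ/2) = 9.206923/sin(81.4980°) = 9.309226
C = V + |VC|·bis = (18.5531,-30.7462)
T_A = V + ((C−V)·d_A)·d_A = V + 1.3763·d_A = (26.7122,-26.4804)
T_B = V + ((C−V)·d_B)·d_B = V + 1.3763·d_B = (27.6030,-29.0530)
sweep = 180° − θ = 17.0041°

center=(18.5531,-30.7462) T_A=(26.7122,-26.4804) T_B=(27.6030,-29.0530) sweep=17.0041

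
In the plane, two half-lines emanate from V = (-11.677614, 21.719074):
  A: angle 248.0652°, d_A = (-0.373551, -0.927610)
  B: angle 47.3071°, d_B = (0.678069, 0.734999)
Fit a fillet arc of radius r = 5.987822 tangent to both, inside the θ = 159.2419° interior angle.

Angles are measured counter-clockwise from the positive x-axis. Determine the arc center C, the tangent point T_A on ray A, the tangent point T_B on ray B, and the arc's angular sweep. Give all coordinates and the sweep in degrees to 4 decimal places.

bisector direction at 327.6861° = (0.845133,-0.534557)
center distance |VC| = r/sin(θ/2) = 5.987822/sin(79.6209°) = 6.087428
C = V + |VC|·bis = (-6.5329,18.4650)
T_A = V + ((C−V)·d_A)·d_A = V + 1.0967·d_A = (-12.0873,20.7018)
T_B = V + ((C−V)·d_B)·d_B = V + 1.0967·d_B = (-10.9340,22.5252)
sweep = 180° − θ = 20.7581°

center=(-6.5329,18.4650) T_A=(-12.0873,20.7018) T_B=(-10.9340,22.5252) sweep=20.7581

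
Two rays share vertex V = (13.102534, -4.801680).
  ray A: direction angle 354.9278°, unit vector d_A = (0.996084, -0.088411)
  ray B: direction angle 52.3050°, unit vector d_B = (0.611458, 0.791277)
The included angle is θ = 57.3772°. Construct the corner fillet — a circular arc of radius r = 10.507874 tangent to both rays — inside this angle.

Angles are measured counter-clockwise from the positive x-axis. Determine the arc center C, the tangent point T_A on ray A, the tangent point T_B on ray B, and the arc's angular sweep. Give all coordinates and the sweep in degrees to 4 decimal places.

center=(33.1584,3.9674) T_A=(32.2294,-6.4994) T_B=(24.8438,10.3925) sweep=122.6228

bisector direction at 23.6164° = (0.916248,0.400611)
center distance |VC| = r/sin(θ/2) = 10.507874/sin(28.6886°) = 21.889171
C = V + |VC|·bis = (33.1584,3.9674)
T_A = V + ((C−V)·d_A)·d_A = V + 19.2021·d_A = (32.2294,-6.4994)
T_B = V + ((C−V)·d_B)·d_B = V + 19.2021·d_B = (24.8438,10.3925)
sweep = 180° − θ = 122.6228°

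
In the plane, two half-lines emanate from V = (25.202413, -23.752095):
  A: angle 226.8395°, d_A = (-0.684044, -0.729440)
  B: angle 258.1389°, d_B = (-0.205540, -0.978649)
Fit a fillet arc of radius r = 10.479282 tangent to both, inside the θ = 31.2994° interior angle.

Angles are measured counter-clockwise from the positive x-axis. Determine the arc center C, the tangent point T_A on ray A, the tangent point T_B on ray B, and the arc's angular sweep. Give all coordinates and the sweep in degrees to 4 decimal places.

center=(7.2582,-58.2068) T_A=(-0.3858,-51.0385) T_B=(17.5137,-60.3607) sweep=148.7006

bisector direction at 242.4892° = (-0.461916,-0.886924)
center distance |VC| = r/sin(θ/2) = 10.479282/sin(15.6497°) = 38.847378
C = V + |VC|·bis = (7.2582,-58.2068)
T_A = V + ((C−V)·d_A)·d_A = V + 37.4073·d_A = (-0.3858,-51.0385)
T_B = V + ((C−V)·d_B)·d_B = V + 37.4073·d_B = (17.5137,-60.3607)
sweep = 180° − θ = 148.7006°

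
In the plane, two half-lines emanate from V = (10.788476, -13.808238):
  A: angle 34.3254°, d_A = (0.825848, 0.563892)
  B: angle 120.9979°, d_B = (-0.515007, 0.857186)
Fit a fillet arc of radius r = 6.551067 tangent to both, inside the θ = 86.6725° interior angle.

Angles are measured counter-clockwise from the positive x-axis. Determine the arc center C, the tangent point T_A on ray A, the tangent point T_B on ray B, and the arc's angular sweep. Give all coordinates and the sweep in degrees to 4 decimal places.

center=(12.8283,-4.4829) T_A=(16.5224,-9.8931) T_B=(7.2128,-7.8568) sweep=93.3275

bisector direction at 77.6616° = (0.213684,0.976903)
center distance |VC| = r/sin(θ/2) = 6.551067/sin(43.3362°) = 9.545783
C = V + |VC|·bis = (12.8283,-4.4829)
T_A = V + ((C−V)·d_A)·d_A = V + 6.9430·d_A = (16.5224,-9.8931)
T_B = V + ((C−V)·d_B)·d_B = V + 6.9430·d_B = (7.2128,-7.8568)
sweep = 180° − θ = 93.3275°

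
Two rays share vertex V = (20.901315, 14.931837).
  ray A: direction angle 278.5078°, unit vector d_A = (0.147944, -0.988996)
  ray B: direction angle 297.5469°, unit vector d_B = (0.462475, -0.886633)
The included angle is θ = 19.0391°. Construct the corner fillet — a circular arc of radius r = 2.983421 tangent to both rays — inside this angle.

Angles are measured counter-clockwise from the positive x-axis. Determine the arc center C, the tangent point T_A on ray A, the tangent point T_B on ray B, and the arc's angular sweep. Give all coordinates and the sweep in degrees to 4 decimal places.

center=(26.4840,-2.2219) T_A=(23.5334,-2.6633) T_B=(29.1292,-0.8422) sweep=160.9609

bisector direction at 288.0274° = (0.309471,-0.950909)
center distance |VC| = r/sin(θ/2) = 2.983421/sin(9.5196°) = 18.039343
C = V + |VC|·bis = (26.4840,-2.2219)
T_A = V + ((C−V)·d_A)·d_A = V + 17.7909·d_A = (23.5334,-2.6633)
T_B = V + ((C−V)·d_B)·d_B = V + 17.7909·d_B = (29.1292,-0.8422)
sweep = 180° − θ = 160.9609°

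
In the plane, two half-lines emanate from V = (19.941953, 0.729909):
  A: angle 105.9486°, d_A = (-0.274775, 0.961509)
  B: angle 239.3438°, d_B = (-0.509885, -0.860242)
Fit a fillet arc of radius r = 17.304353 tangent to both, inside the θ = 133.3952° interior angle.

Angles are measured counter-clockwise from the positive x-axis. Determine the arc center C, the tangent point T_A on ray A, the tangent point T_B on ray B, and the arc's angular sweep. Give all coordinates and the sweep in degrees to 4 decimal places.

center=(1.2557,3.1415) T_A=(17.8940,7.8963) T_B=(16.1416,-5.6817) sweep=46.6048

bisector direction at 172.6462° = (-0.991775,0.127996)
center distance |VC| = r/sin(θ/2) = 17.304353/sin(66.6976°) = 18.841236
C = V + |VC|·bis = (1.2557,3.1415)
T_A = V + ((C−V)·d_A)·d_A = V + 7.4533·d_A = (17.8940,7.8963)
T_B = V + ((C−V)·d_B)·d_B = V + 7.4533·d_B = (16.1416,-5.6817)
sweep = 180° − θ = 46.6048°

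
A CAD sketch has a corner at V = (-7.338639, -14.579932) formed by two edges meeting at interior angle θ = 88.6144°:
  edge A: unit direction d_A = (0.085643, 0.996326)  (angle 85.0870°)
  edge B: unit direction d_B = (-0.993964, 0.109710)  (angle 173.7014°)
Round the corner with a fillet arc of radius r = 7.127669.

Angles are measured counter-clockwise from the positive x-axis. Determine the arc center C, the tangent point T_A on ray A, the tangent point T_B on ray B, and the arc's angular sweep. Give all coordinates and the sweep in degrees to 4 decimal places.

center=(-13.8147,-6.6942) T_A=(-6.7133,-7.3046) T_B=(-14.5967,-13.7788) sweep=91.3856

bisector direction at 129.3942° = (-0.634652,0.772798)
center distance |VC| = r/sin(θ/2) = 7.127669/sin(44.3072°) = 10.204174
C = V + |VC|·bis = (-13.8147,-6.6942)
T_A = V + ((C−V)·d_A)·d_A = V + 7.3022·d_A = (-6.7133,-7.3046)
T_B = V + ((C−V)·d_B)·d_B = V + 7.3022·d_B = (-14.5967,-13.7788)
sweep = 180° − θ = 91.3856°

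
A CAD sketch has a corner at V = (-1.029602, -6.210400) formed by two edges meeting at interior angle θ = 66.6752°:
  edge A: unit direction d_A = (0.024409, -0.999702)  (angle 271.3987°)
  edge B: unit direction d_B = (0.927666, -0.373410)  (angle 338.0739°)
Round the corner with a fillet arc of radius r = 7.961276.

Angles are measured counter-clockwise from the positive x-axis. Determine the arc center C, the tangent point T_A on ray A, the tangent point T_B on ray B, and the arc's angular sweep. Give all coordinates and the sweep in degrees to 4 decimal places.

bisector direction at 304.7363° = (0.569800,-0.821783)
center distance |VC| = r/sin(θ/2) = 7.961276/sin(33.3376°) = 14.486342
C = V + |VC|·bis = (7.2247,-18.1150)
T_A = V + ((C−V)·d_A)·d_A = V + 12.1026·d_A = (-0.7342,-18.3094)
T_B = V + ((C−V)·d_B)·d_B = V + 12.1026·d_B = (10.1975,-10.7296)
sweep = 180° − θ = 113.3248°

center=(7.2247,-18.1150) T_A=(-0.7342,-18.3094) T_B=(10.1975,-10.7296) sweep=113.3248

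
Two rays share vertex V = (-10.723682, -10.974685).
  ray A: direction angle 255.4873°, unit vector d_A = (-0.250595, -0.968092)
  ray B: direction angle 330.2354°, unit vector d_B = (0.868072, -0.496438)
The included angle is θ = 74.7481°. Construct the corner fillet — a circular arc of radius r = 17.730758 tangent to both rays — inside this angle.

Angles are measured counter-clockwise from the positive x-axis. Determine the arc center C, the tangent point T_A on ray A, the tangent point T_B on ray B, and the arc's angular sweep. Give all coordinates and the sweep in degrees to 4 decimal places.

center=(0.6244,-37.8899) T_A=(-16.5406,-33.4467) T_B=(9.4266,-22.4983) sweep=105.2519

bisector direction at 292.8614° = (0.388502,-0.921448)
center distance |VC| = r/sin(θ/2) = 17.730758/sin(37.3740°) = 29.209706
C = V + |VC|·bis = (0.6244,-37.8899)
T_A = V + ((C−V)·d_A)·d_A = V + 23.2127·d_A = (-16.5406,-33.4467)
T_B = V + ((C−V)·d_B)·d_B = V + 23.2127·d_B = (9.4266,-22.4983)
sweep = 180° − θ = 105.2519°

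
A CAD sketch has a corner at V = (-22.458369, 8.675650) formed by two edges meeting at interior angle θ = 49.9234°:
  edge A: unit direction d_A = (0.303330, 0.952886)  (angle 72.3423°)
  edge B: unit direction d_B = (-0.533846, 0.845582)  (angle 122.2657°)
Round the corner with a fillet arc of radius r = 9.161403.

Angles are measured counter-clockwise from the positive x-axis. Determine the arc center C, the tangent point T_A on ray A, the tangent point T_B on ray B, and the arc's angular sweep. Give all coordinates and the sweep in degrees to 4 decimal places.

center=(-25.2183,30.2083) T_A=(-16.4885,27.4294) T_B=(-32.9650,25.3176) sweep=130.0766

bisector direction at 97.3040° = (-0.127134,0.991886)
center distance |VC| = r/sin(θ/2) = 9.161403/sin(24.9617°) = 21.708851
C = V + |VC|·bis = (-25.2183,30.2083)
T_A = V + ((C−V)·d_A)·d_A = V + 19.6810·d_A = (-16.4885,27.4294)
T_B = V + ((C−V)·d_B)·d_B = V + 19.6810·d_B = (-32.9650,25.3176)
sweep = 180° − θ = 130.0766°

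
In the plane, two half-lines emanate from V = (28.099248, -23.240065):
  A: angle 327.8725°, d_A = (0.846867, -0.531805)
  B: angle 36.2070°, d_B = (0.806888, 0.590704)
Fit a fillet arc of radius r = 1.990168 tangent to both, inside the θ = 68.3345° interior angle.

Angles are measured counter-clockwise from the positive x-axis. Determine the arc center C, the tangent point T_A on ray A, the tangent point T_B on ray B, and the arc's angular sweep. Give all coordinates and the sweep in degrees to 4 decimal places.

bisector direction at 2.0398° = (0.999366,0.035593)
center distance |VC| = r/sin(θ/2) = 1.990168/sin(34.1673°) = 3.543680
C = V + |VC|·bis = (31.6407,-23.1139)
T_A = V + ((C−V)·d_A)·d_A = V + 2.9320·d_A = (30.5823,-24.7993)
T_B = V + ((C−V)·d_B)·d_B = V + 2.9320·d_B = (30.4651,-21.5081)
sweep = 180° − θ = 111.6655°

center=(31.6407,-23.1139) T_A=(30.5823,-24.7993) T_B=(30.4651,-21.5081) sweep=111.6655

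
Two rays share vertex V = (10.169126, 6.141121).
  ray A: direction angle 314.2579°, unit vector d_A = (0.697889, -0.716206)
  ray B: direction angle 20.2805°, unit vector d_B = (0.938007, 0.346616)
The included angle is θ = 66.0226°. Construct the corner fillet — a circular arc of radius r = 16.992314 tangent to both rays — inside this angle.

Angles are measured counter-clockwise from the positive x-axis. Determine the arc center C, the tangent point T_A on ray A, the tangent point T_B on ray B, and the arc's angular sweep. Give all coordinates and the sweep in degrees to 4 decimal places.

center=(40.5921,-0.7322) T_A=(28.4221,-12.5909) T_B=(34.7023,15.2067) sweep=113.9774

bisector direction at 347.2692° = (0.975416,-0.220371)
center distance |VC| = r/sin(θ/2) = 16.992314/sin(33.0113°) = 31.189750
C = V + |VC|·bis = (40.5921,-0.7322)
T_A = V + ((C−V)·d_A)·d_A = V + 26.1546·d_A = (28.4221,-12.5909)
T_B = V + ((C−V)·d_B)·d_B = V + 26.1546·d_B = (34.7023,15.2067)
sweep = 180° − θ = 113.9774°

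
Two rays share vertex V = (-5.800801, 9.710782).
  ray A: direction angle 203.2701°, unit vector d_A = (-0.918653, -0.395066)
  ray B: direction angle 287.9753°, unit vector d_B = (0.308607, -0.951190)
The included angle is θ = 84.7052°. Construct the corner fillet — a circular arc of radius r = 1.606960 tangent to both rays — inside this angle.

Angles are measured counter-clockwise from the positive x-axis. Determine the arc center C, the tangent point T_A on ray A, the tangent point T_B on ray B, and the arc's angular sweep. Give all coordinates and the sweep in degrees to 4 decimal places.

bisector direction at 245.6227° = (-0.412744,-0.910847)
center distance |VC| = r/sin(θ/2) = 1.606960/sin(42.3526°) = 2.385306
C = V + |VC|·bis = (-6.7853,7.5381)
T_A = V + ((C−V)·d_A)·d_A = V + 1.7628·d_A = (-7.4202,9.0144)
T_B = V + ((C−V)·d_B)·d_B = V + 1.7628·d_B = (-5.2568,8.0341)
sweep = 180° − θ = 95.2948°

center=(-6.7853,7.5381) T_A=(-7.4202,9.0144) T_B=(-5.2568,8.0341) sweep=95.2948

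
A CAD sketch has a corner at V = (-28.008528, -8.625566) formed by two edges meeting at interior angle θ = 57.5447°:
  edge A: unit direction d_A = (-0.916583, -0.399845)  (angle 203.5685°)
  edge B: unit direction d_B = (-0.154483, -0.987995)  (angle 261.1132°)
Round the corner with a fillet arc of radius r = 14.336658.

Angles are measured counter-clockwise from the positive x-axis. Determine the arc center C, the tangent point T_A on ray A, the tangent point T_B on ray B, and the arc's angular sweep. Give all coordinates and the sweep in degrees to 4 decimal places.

bisector direction at 232.3408° = (-0.610963,-0.791659)
center distance |VC| = r/sin(θ/2) = 14.336658/sin(28.7723°) = 29.785462
C = V + |VC|·bis = (-46.2063,-32.2055)
T_A = V + ((C−V)·d_A)·d_A = V + 26.1081·d_A = (-51.9388,-19.0648)
T_B = V + ((C−V)·d_B)·d_B = V + 26.1081·d_B = (-32.0418,-34.4203)
sweep = 180° − θ = 122.4553°

center=(-46.2063,-32.2055) T_A=(-51.9388,-19.0648) T_B=(-32.0418,-34.4203) sweep=122.4553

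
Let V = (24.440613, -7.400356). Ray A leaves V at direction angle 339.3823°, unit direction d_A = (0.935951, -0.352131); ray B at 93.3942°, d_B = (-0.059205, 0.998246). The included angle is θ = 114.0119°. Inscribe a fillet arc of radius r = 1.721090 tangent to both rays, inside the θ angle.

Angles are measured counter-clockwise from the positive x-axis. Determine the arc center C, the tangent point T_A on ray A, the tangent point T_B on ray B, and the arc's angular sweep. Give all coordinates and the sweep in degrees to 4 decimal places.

bisector direction at 36.3882° = (0.805015,0.593254)
center distance |VC| = r/sin(θ/2) = 1.721090/sin(57.0059°) = 2.052026
C = V + |VC|·bis = (26.0925,-6.1830)
T_A = V + ((C−V)·d_A)·d_A = V + 1.1174·d_A = (25.4865,-7.7938)
T_B = V + ((C−V)·d_B)·d_B = V + 1.1174·d_B = (24.3745,-6.2849)
sweep = 180° − θ = 65.9881°

center=(26.0925,-6.1830) T_A=(25.4865,-7.7938) T_B=(24.3745,-6.2849) sweep=65.9881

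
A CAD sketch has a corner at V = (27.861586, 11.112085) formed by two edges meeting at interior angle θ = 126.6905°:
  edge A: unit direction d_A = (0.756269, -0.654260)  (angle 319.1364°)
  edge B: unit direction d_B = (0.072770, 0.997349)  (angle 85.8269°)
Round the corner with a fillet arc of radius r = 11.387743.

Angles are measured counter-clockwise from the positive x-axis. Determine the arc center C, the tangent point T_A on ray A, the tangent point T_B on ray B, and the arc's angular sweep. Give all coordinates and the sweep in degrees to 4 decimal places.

center=(39.6351,15.9844) T_A=(32.1846,7.3722) T_B=(28.2776,16.8131) sweep=53.3095

bisector direction at 22.4817° = (0.924002,0.382388)
center distance |VC| = r/sin(θ/2) = 11.387743/sin(63.3453°) = 12.741873
C = V + |VC|·bis = (39.6351,15.9844)
T_A = V + ((C−V)·d_A)·d_A = V + 5.7162·d_A = (32.1846,7.3722)
T_B = V + ((C−V)·d_B)·d_B = V + 5.7162·d_B = (28.2776,16.8131)
sweep = 180° − θ = 53.3095°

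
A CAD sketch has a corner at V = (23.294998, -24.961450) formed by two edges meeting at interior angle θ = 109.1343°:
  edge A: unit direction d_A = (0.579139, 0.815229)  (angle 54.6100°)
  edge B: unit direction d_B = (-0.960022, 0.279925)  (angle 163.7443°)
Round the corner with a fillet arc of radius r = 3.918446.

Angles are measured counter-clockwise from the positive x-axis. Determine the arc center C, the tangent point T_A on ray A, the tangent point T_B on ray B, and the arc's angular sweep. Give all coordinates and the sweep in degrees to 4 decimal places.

center=(21.7153,-20.4192) T_A=(24.9097,-22.6885) T_B=(20.6184,-24.1810) sweep=70.8657

bisector direction at 109.1772° = (-0.328490,0.944507)
center distance |VC| = r/sin(θ/2) = 3.918446/sin(54.5671°) = 4.809116
C = V + |VC|·bis = (21.7153,-20.4192)
T_A = V + ((C−V)·d_A)·d_A = V + 2.7881·d_A = (24.9097,-22.6885)
T_B = V + ((C−V)·d_B)·d_B = V + 2.7881·d_B = (20.6184,-24.1810)
sweep = 180° − θ = 70.8657°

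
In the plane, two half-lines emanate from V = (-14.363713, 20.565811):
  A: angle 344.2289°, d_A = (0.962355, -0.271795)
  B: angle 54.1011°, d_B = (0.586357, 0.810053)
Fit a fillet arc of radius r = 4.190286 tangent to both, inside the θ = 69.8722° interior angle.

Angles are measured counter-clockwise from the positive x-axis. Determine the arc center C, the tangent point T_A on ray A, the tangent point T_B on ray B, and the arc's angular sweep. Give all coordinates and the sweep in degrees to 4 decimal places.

center=(-7.4521,22.9680) T_A=(-8.5910,18.9354) T_B=(-10.8464,25.4250) sweep=110.1278

bisector direction at 19.1650° = (0.944577,0.328290)
center distance |VC| = r/sin(θ/2) = 4.190286/sin(34.9361°) = 7.317200
C = V + |VC|·bis = (-7.4521,22.9680)
T_A = V + ((C−V)·d_A)·d_A = V + 5.9986·d_A = (-8.5910,18.9354)
T_B = V + ((C−V)·d_B)·d_B = V + 5.9986·d_B = (-10.8464,25.4250)
sweep = 180° − θ = 110.1278°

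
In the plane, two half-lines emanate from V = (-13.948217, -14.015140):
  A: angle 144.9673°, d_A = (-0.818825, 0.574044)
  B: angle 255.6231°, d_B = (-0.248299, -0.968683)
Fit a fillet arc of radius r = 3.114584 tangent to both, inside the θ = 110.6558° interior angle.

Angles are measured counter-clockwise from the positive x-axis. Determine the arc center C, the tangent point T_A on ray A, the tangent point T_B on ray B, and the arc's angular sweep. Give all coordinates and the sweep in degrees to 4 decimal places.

bisector direction at 200.2952° = (-0.937918,-0.346857)
center distance |VC| = r/sin(θ/2) = 3.114584/sin(55.3279°) = 3.787091
C = V + |VC|·bis = (-17.5002,-15.3287)
T_A = V + ((C−V)·d_A)·d_A = V + 2.1544·d_A = (-15.7123,-12.7784)
T_B = V + ((C−V)·d_B)·d_B = V + 2.1544·d_B = (-14.4832,-16.1021)
sweep = 180° − θ = 69.3442°

center=(-17.5002,-15.3287) T_A=(-15.7123,-12.7784) T_B=(-14.4832,-16.1021) sweep=69.3442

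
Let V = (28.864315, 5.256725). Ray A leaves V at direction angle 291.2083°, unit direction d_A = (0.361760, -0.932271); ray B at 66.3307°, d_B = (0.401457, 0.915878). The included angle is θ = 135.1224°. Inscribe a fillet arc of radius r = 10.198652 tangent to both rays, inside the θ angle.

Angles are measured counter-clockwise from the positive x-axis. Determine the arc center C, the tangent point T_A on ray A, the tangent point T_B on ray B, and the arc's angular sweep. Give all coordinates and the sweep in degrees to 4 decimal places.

center=(39.8958,5.0198) T_A=(30.3879,1.3303) T_B=(30.5551,9.1141) sweep=44.8776

bisector direction at 358.7695° = (0.999769,-0.021475)
center distance |VC| = r/sin(θ/2) = 10.198652/sin(67.5612°) = 11.034066
C = V + |VC|·bis = (39.8958,5.0198)
T_A = V + ((C−V)·d_A)·d_A = V + 4.2117·d_A = (30.3879,1.3303)
T_B = V + ((C−V)·d_B)·d_B = V + 4.2117·d_B = (30.5551,9.1141)
sweep = 180° − θ = 44.8776°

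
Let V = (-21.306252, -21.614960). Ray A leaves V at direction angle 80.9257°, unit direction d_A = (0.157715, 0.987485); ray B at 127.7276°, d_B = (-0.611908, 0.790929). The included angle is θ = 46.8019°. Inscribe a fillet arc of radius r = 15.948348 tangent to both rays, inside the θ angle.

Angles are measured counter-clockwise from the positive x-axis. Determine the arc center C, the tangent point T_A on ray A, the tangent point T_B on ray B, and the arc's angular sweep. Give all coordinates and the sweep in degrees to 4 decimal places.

bisector direction at 104.3267° = (-0.247450,0.968901)
center distance |VC| = r/sin(θ/2) = 15.948348/sin(23.4010°) = 40.155663
C = V + |VC|·bis = (-31.2428,17.2919)
T_A = V + ((C−V)·d_A)·d_A = V + 36.8528·d_A = (-15.4940,14.7766)
T_B = V + ((C−V)·d_B)·d_B = V + 36.8528·d_B = (-43.8568,7.5330)
sweep = 180° − θ = 133.1981°

center=(-31.2428,17.2919) T_A=(-15.4940,14.7766) T_B=(-43.8568,7.5330) sweep=133.1981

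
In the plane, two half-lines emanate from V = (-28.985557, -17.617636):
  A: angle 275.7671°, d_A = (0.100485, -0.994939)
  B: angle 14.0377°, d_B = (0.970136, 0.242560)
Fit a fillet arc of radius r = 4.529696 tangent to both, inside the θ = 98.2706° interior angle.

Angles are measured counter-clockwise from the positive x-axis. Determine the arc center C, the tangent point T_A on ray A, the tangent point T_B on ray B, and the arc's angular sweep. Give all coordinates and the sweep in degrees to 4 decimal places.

bisector direction at 324.9024° = (0.818174,-0.574971)
center distance |VC| = r/sin(θ/2) = 4.529696/sin(49.1353°) = 5.989627
C = V + |VC|·bis = (-24.0850,-21.0615)
T_A = V + ((C−V)·d_A)·d_A = V + 3.9189·d_A = (-28.5918,-21.5167)
T_B = V + ((C−V)·d_B)·d_B = V + 3.9189·d_B = (-25.1837,-16.6671)
sweep = 180° − θ = 81.7294°

center=(-24.0850,-21.0615) T_A=(-28.5918,-21.5167) T_B=(-25.1837,-16.6671) sweep=81.7294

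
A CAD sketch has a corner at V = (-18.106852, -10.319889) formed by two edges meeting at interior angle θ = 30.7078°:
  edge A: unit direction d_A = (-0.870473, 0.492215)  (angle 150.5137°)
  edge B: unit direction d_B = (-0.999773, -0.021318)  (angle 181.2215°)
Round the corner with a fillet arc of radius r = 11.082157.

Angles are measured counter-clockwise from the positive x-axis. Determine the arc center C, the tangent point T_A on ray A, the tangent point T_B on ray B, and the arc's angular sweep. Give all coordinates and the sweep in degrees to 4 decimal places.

center=(-58.6943,-0.1006) T_A=(-53.2394,9.5461) T_B=(-58.4580,-11.1803) sweep=149.2922

bisector direction at 165.8676° = (-0.969734,0.244163)
center distance |VC| = r/sin(θ/2) = 11.082157/sin(15.3539°) = 41.854156
C = V + |VC|·bis = (-58.6943,-0.1006)
T_A = V + ((C−V)·d_A)·d_A = V + 40.3603·d_A = (-53.2394,9.5461)
T_B = V + ((C−V)·d_B)·d_B = V + 40.3603·d_B = (-58.4580,-11.1803)
sweep = 180° − θ = 149.2922°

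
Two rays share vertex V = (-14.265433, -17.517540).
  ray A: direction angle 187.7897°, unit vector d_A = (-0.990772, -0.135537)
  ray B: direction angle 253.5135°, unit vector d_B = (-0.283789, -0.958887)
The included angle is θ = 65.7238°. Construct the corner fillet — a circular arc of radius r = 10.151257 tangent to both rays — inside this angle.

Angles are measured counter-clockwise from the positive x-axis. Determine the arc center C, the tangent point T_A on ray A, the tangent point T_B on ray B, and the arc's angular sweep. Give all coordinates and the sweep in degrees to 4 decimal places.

bisector direction at 220.6516° = (-0.758685,-0.651458)
center distance |VC| = r/sin(θ/2) = 10.151257/sin(32.8619°) = 18.707994
C = V + |VC|·bis = (-28.4589,-29.7050)
T_A = V + ((C−V)·d_A)·d_A = V + 15.7144·d_A = (-29.8348,-19.6474)
T_B = V + ((C−V)·d_B)·d_B = V + 15.7144·d_B = (-18.7250,-32.5858)
sweep = 180° − θ = 114.2762°

center=(-28.4589,-29.7050) T_A=(-29.8348,-19.6474) T_B=(-18.7250,-32.5858) sweep=114.2762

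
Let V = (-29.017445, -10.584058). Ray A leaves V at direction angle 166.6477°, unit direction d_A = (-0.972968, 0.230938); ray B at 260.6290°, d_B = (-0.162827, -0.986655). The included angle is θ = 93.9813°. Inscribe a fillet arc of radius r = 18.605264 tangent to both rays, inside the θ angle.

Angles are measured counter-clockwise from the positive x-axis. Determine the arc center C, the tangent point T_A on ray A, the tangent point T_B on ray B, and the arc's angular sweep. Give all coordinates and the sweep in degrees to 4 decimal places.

bisector direction at 213.6383° = (-0.832551,-0.553949)
center distance |VC| = r/sin(θ/2) = 18.605264/sin(46.9907°) = 25.443361
C = V + |VC|·bis = (-50.2003,-24.6784)
T_A = V + ((C−V)·d_A)·d_A = V + 17.3554·d_A = (-45.9037,-6.5760)
T_B = V + ((C−V)·d_B)·d_B = V + 17.3554·d_B = (-31.8434,-27.7078)
sweep = 180° − θ = 86.0187°

center=(-50.2003,-24.6784) T_A=(-45.9037,-6.5760) T_B=(-31.8434,-27.7078) sweep=86.0187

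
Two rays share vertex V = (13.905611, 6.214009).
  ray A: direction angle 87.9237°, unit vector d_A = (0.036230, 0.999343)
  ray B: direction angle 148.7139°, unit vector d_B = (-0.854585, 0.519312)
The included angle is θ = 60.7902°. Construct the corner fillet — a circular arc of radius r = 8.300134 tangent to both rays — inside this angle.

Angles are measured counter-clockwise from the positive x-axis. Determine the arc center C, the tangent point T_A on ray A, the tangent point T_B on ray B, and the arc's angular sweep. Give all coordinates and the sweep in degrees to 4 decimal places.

center=(6.1236,20.6554) T_A=(14.4183,20.3547) T_B=(1.8132,13.5623) sweep=119.2098

bisector direction at 118.3188° = (-0.474377,0.880322)
center distance |VC| = r/sin(θ/2) = 8.300134/sin(30.3951°) = 16.404724
C = V + |VC|·bis = (6.1236,20.6554)
T_A = V + ((C−V)·d_A)·d_A = V + 14.1500·d_A = (14.4183,20.3547)
T_B = V + ((C−V)·d_B)·d_B = V + 14.1500·d_B = (1.8132,13.5623)
sweep = 180° − θ = 119.2098°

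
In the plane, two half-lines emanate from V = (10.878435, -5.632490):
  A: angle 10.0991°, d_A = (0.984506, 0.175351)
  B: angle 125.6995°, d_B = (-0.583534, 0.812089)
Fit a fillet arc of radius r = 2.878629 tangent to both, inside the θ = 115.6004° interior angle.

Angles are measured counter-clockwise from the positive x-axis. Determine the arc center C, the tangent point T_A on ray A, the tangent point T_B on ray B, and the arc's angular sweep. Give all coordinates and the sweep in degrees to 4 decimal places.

bisector direction at 67.8993° = (0.376236,0.926524)
center distance |VC| = r/sin(θ/2) = 2.878629/sin(57.8002°) = 3.401851
C = V + |VC|·bis = (12.1583,-2.4806)
T_A = V + ((C−V)·d_A)·d_A = V + 1.8128·d_A = (12.6631,-5.3146)
T_B = V + ((C−V)·d_B)·d_B = V + 1.8128·d_B = (9.8206,-4.1604)
sweep = 180° − θ = 64.3996°

center=(12.1583,-2.4806) T_A=(12.6631,-5.3146) T_B=(9.8206,-4.1604) sweep=64.3996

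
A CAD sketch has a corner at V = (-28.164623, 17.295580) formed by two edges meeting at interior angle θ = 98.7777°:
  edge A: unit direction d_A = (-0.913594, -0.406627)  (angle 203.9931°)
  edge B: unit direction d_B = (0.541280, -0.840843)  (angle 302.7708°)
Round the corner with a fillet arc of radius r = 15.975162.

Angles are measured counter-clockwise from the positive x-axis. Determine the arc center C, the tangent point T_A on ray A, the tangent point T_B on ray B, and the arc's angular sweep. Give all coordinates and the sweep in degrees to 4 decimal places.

center=(-34.1829,-2.8691) T_A=(-40.6788,11.7257) T_B=(-20.7503,5.7779) sweep=81.2223

bisector direction at 253.3819° = (-0.285990,-0.958233)
center distance |VC| = r/sin(θ/2) = 15.975162/sin(49.3888°) = 21.043634
C = V + |VC|·bis = (-34.1829,-2.8691)
T_A = V + ((C−V)·d_A)·d_A = V + 13.6978·d_A = (-40.6788,11.7257)
T_B = V + ((C−V)·d_B)·d_B = V + 13.6978·d_B = (-20.7503,5.7779)
sweep = 180° − θ = 81.2223°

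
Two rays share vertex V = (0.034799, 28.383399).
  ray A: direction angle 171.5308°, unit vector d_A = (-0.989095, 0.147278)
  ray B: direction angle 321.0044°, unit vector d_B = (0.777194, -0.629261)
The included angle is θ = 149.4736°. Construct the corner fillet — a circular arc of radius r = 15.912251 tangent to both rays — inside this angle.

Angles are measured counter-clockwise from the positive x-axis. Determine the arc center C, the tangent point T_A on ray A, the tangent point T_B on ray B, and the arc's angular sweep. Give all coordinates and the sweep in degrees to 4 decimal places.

center=(-6.6035,13.2842) T_A=(-4.2600,29.0229) T_B=(3.4095,25.6511) sweep=30.5264

bisector direction at 246.2676° = (-0.402466,-0.915435)
center distance |VC| = r/sin(θ/2) = 15.912251/sin(74.7368°) = 16.494051
C = V + |VC|·bis = (-6.6035,13.2842)
T_A = V + ((C−V)·d_A)·d_A = V + 4.3421·d_A = (-4.2600,29.0229)
T_B = V + ((C−V)·d_B)·d_B = V + 4.3421·d_B = (3.4095,25.6511)
sweep = 180° − θ = 30.5264°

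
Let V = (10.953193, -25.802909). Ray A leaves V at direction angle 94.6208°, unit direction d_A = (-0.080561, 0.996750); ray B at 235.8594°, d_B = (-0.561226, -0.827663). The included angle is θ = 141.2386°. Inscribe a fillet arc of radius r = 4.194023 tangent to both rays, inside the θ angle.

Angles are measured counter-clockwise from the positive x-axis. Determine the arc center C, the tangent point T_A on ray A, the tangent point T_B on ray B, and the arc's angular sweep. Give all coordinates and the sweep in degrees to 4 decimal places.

center=(6.6539,-24.6702) T_A=(10.8343,-24.3323) T_B=(10.1252,-27.0240) sweep=38.7614

bisector direction at 165.2401° = (-0.967002,0.254769)
center distance |VC| = r/sin(θ/2) = 4.194023/sin(70.6193°) = 4.445955
C = V + |VC|·bis = (6.6539,-24.6702)
T_A = V + ((C−V)·d_A)·d_A = V + 1.4754·d_A = (10.8343,-24.3323)
T_B = V + ((C−V)·d_B)·d_B = V + 1.4754·d_B = (10.1252,-27.0240)
sweep = 180° − θ = 38.7614°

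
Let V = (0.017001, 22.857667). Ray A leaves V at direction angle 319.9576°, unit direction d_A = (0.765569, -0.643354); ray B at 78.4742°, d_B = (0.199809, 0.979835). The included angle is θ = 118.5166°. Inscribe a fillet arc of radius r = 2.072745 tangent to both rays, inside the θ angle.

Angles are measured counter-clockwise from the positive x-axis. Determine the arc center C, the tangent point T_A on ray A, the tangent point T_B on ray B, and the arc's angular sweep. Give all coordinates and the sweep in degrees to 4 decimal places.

center=(2.2943,23.6514) T_A=(0.9608,22.0646) T_B=(0.2633,24.0656) sweep=61.4834

bisector direction at 19.2159° = (0.944285,0.329129)
center distance |VC| = r/sin(θ/2) = 2.072745/sin(59.2583°) = 2.411625
C = V + |VC|·bis = (2.2943,23.6514)
T_A = V + ((C−V)·d_A)·d_A = V + 1.2327·d_A = (0.9608,22.0646)
T_B = V + ((C−V)·d_B)·d_B = V + 1.2327·d_B = (0.2633,24.0656)
sweep = 180° − θ = 61.4834°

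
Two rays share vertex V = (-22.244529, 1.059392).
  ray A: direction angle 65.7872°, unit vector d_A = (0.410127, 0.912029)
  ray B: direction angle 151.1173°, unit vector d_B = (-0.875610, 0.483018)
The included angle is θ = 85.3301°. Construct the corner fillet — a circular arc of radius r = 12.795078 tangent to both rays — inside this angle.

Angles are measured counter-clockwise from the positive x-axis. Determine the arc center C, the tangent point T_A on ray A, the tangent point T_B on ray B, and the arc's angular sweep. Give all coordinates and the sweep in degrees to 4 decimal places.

bisector direction at 108.4523° = (-0.316514,0.948588)
center distance |VC| = r/sin(θ/2) = 12.795078/sin(42.6651°) = 18.879837
C = V + |VC|·bis = (-28.2203,18.9686)
T_A = V + ((C−V)·d_A)·d_A = V + 13.8829·d_A = (-16.5508,13.7210)
T_B = V + ((C−V)·d_B)·d_B = V + 13.8829·d_B = (-34.4005,7.7651)
sweep = 180° − θ = 94.6699°

center=(-28.2203,18.9686) T_A=(-16.5508,13.7210) T_B=(-34.4005,7.7651) sweep=94.6699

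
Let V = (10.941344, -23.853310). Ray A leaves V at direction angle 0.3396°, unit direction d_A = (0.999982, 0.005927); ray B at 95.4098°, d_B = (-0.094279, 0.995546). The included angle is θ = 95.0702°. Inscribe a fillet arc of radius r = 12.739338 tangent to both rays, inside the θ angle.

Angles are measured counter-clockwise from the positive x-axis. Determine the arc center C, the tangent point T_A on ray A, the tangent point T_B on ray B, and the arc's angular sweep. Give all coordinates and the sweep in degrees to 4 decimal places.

bisector direction at 47.8747° = (0.670754,0.741680)
center distance |VC| = r/sin(θ/2) = 12.739338/sin(47.5351°) = 17.269205
C = V + |VC|·bis = (22.5247,-11.0451)
T_A = V + ((C−V)·d_A)·d_A = V + 11.6591·d_A = (22.6002,-23.7842)
T_B = V + ((C−V)·d_B)·d_B = V + 11.6591·d_B = (9.8421,-12.2461)
sweep = 180° − θ = 84.9298°

center=(22.5247,-11.0451) T_A=(22.6002,-23.7842) T_B=(9.8421,-12.2461) sweep=84.9298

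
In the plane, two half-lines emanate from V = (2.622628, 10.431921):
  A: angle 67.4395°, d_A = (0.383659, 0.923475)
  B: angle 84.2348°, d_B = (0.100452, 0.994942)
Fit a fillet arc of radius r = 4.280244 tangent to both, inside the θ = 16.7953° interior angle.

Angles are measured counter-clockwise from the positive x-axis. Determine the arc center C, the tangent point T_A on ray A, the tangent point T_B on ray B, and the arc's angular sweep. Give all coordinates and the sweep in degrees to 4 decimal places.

bisector direction at 75.8371° = (0.244679,0.969604)
center distance |VC| = r/sin(θ/2) = 4.280244/sin(8.3977°) = 29.308218
C = V + |VC|·bis = (9.7937,38.8493)
T_A = V + ((C−V)·d_A)·d_A = V + 28.9940·d_A = (13.7464,37.2071)
T_B = V + ((C−V)·d_B)·d_B = V + 28.9940·d_B = (5.5351,39.2793)
sweep = 180° − θ = 163.2047°

center=(9.7937,38.8493) T_A=(13.7464,37.2071) T_B=(5.5351,39.2793) sweep=163.2047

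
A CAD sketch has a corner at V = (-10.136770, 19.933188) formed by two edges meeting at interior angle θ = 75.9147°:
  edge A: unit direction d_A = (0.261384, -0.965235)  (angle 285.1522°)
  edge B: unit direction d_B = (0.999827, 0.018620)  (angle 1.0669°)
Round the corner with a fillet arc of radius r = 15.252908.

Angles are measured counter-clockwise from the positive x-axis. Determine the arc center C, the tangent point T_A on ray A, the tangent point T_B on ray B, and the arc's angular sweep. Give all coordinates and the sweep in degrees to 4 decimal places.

bisector direction at 323.1096° = (0.799785,-0.600287)
center distance |VC| = r/sin(θ/2) = 15.252908/sin(37.9573°) = 24.798463
C = V + |VC|·bis = (9.6967,5.0470)
T_A = V + ((C−V)·d_A)·d_A = V + 19.5528·d_A = (-5.0260,1.0601)
T_B = V + ((C−V)·d_B)·d_B = V + 19.5528·d_B = (9.4127,20.2973)
sweep = 180° − θ = 104.0853°

center=(9.6967,5.0470) T_A=(-5.0260,1.0601) T_B=(9.4127,20.2973) sweep=104.0853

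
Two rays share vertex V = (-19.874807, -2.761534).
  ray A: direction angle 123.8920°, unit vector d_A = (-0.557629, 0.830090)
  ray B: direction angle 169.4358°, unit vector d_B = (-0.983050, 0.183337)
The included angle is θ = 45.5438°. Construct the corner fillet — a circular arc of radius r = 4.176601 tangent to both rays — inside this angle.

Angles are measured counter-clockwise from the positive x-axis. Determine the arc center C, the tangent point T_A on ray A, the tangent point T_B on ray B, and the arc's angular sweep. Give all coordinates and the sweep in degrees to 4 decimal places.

bisector direction at 146.6639° = (-0.835461,0.549549)
center distance |VC| = r/sin(θ/2) = 4.176601/sin(22.7719°) = 10.790482
C = V + |VC|·bis = (-28.8898,3.1684)
T_A = V + ((C−V)·d_A)·d_A = V + 9.9494·d_A = (-25.4229,5.4974)
T_B = V + ((C−V)·d_B)·d_B = V + 9.9494·d_B = (-29.6556,-0.9374)
sweep = 180° − θ = 134.4562°

center=(-28.8898,3.1684) T_A=(-25.4229,5.4974) T_B=(-29.6556,-0.9374) sweep=134.4562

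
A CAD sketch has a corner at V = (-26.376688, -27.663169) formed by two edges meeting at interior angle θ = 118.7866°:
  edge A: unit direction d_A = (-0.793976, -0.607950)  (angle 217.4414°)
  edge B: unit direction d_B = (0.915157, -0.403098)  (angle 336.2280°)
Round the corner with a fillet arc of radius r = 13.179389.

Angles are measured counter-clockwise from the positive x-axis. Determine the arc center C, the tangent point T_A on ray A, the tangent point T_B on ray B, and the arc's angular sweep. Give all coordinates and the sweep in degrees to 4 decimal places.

center=(-24.5544,-42.8671) T_A=(-32.5668,-32.4030) T_B=(-19.2418,-30.8059) sweep=61.2134

bisector direction at 276.8347° = (0.119005,-0.992894)
center distance |VC| = r/sin(θ/2) = 13.179389/sin(59.3933°) = 15.312719
C = V + |VC|·bis = (-24.5544,-42.8671)
T_A = V + ((C−V)·d_A)·d_A = V + 7.7963·d_A = (-32.5668,-32.4030)
T_B = V + ((C−V)·d_B)·d_B = V + 7.7963·d_B = (-19.2418,-30.8059)
sweep = 180° − θ = 61.2134°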